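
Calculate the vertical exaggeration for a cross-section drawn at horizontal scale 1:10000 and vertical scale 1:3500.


VE = horizontal_scale / vertical_scale = 10000 / 3500 ≈ 2.9

2.9x


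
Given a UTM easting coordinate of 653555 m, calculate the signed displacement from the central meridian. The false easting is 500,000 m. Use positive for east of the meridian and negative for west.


displacement = 653555 - 500000 = 153555 m

153555 m


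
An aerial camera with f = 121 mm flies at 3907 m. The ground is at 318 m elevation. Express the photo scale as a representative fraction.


scale = f / (H - h) = 121 mm / 3589 m = 121 / 3589000 = 1:29661

1:29661


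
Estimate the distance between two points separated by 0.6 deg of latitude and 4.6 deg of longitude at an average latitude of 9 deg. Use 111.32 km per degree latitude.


dlat_km = 0.6 * 111.32 = 66.792
dlon_km = 4.6 * 111.32 * cos(9) ≈ 505.768
dist = sqrt(66.792^2 + 505.768^2) ≈ 510.2 km

510.2 km


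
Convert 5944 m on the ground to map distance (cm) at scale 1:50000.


map_cm = 5944 * 100 / 50000 = 11.888 cm ≈ 11.89 cm

11.89 cm


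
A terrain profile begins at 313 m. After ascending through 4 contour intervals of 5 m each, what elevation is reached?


elevation = 313 + 4 * 5 = 333 m

333 m


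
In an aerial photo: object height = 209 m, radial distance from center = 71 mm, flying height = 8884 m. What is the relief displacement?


d = h * r / H = 209 * 71 / 8884 = 1.67 mm

1.67 mm


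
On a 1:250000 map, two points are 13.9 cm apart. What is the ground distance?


ground = 13.9 cm * 250000 / 100 = 34750.0 m = 34.75 km

34.75 km


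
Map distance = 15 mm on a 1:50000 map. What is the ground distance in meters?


ground = 15 mm * 50000 / 1000 = 750.0 m

750.0 m


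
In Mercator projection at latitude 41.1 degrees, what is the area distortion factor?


area_distortion = 1/cos^2(41.1) = 1.761

1.761


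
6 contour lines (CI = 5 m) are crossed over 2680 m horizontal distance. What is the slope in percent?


elevation change = 6 * 5 = 30 m
slope = 30 / 2680 * 100 = 1.1%

1.1%


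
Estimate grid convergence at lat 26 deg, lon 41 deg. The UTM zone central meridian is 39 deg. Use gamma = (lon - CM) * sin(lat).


gamma = (41 - 39) * sin(26) = 2 * 0.438371 = 0.877 degrees

0.877 degrees


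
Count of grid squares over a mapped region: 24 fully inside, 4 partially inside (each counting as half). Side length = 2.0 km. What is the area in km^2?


effective squares = 24 + 4 * 0.5 = 26.0
area = 26.0 * 4.0 = 104.0 km^2

104.0 km^2


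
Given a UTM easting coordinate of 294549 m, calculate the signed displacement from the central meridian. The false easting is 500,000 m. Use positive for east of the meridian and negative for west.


displacement = 294549 - 500000 = -205451 m

-205451 m


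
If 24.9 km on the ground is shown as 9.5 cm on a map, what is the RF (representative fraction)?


ground = 24.9 km = 2490000 cm; RF denominator = ground / map = 2490000 / 9.5 ≈ 262105; RF = 1:262105

1:262105


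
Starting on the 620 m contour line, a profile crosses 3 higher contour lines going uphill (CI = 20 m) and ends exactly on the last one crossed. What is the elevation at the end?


elevation = 620 + 3 * 20 = 680 m

680 m


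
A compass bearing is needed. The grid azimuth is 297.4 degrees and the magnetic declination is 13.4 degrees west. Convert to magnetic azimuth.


magnetic azimuth = grid azimuth - declination (east +ve)
mag_az = 297.4 - -13.4 = 310.8 degrees

310.8 degrees


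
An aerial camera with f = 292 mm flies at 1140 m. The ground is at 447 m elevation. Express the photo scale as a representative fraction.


scale = f / (H - h) = 292 mm / 693 m = 292 / 693000 = 1:2373

1:2373


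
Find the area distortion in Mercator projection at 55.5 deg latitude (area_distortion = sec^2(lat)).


area_distortion = 1/cos^2(55.5) = 3.117

3.117


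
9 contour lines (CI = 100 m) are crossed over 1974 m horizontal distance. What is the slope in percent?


elevation change = 9 * 100 = 900 m
slope = 900 / 1974 * 100 = 45.6%

45.6%


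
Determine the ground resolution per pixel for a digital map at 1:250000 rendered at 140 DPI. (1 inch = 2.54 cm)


pixel_cm = 2.54 / 140 ≈ 0.018143 cm
ground = pixel_cm * 250000 / 100 = 2.54 * 250000 / (140 * 100) = 635000 / 14000 ≈ 45.36 m

45.36 m


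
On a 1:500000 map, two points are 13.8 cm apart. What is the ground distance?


ground = 13.8 cm * 500000 / 100 = 69000.0 m = 69.0 km

69.0 km


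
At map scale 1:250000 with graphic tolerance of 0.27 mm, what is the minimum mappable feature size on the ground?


ground = 0.27 mm * 250000 / 1000 = 67.5 m

67.5 m


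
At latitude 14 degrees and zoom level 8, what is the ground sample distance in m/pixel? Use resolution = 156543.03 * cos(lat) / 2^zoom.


res = 156543.03 * cos(14) / 2^8 = 156543.03 * 0.97029573 / 256 = 593.33 m/pixel

593.33 m/pixel


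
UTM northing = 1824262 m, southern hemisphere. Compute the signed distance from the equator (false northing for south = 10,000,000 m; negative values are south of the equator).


For southern: actual = 1824262 - 10000000 = -8175738 m

-8175738 m


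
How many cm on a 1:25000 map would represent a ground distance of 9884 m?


map_cm = 9884 * 100 / 25000 = 39.536 cm ≈ 39.54 cm

39.54 cm


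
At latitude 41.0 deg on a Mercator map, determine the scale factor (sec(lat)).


SF = 1 / cos(41.0) = 1 / 0.75471 = 1.325

1.325


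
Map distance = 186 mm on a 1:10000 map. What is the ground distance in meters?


ground = 186 mm * 10000 / 1000 = 1860.0 m

1860.0 m


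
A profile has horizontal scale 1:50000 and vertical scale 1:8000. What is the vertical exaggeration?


VE = horizontal_scale / vertical_scale = 50000 / 8000 = 6.25

6.25x


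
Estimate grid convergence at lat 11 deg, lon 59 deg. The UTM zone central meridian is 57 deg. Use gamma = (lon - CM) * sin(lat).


gamma = (59 - 57) * sin(11) = 2 * 0.190809 = 0.382 degrees

0.382 degrees


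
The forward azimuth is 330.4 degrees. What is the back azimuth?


back azimuth = (330.4 + 180) mod 360 = 150.4 degrees

150.4 degrees


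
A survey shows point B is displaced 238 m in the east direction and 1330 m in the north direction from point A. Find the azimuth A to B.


az = atan2(238, 1330) = 10.1 deg
adjusted to 0-360: 10.1 degrees

10.1 degrees


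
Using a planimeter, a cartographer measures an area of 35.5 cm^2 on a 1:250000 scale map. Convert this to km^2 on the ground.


ground_area = 35.5 * (250000/100)^2 = 221875000.0 m^2 = 221.875 km^2

221.875 km^2


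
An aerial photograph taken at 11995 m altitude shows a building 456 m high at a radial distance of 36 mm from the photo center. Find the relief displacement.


d = h * r / H = 456 * 36 / 11995 = 1.37 mm

1.37 mm


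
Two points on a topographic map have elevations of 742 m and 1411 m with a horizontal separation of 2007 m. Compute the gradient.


gradient = (1411 - 742) / 2007 = 669 / 2007 = 0.3333

0.3333


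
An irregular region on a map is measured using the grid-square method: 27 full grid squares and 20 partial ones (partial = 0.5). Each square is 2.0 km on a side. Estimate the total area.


effective squares = 27 + 20 * 0.5 = 37.0
area = 37.0 * 4.0 = 148.0 km^2

148.0 km^2


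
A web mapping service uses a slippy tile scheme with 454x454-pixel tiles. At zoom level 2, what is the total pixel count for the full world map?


tiles per axis = 2^2 = 4
total tiles = 4^2 = 16
pixels per axis = 4 * 454 = 1816
total pixels = 1816^2 = 3297856

3297856 pixels


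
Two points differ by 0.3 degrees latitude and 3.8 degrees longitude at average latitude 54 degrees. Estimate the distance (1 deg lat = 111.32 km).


dlat_km = 0.3 * 111.32 = 33.396
dlon_km = 3.8 * 111.32 * cos(54) ≈ 248.643
dist = sqrt(33.396^2 + 248.643^2) ≈ 250.9 km

250.9 km


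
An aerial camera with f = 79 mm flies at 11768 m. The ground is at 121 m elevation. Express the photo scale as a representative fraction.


scale = f / (H - h) = 79 mm / 11647 m = 79 / 11647000 = 1:147430

1:147430


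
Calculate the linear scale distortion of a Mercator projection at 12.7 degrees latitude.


SF = 1 / cos(12.7) = 1 / 0.975535 = 1.025

1.025


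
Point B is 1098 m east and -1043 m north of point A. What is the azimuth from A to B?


az = atan2(1098, -1043) = 133.5 deg
adjusted to 0-360: 133.5 degrees

133.5 degrees


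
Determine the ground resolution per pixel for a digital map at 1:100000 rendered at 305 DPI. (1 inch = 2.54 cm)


pixel_cm = 2.54 / 305 ≈ 0.008328 cm
ground = pixel_cm * 100000 / 100 = 2.54 * 100000 / (305 * 100) = 254000 / 30500 ≈ 8.33 m

8.33 m


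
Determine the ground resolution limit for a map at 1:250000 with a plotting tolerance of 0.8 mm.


ground = 0.8 mm * 250000 / 1000 = 200.0 m

200.0 m


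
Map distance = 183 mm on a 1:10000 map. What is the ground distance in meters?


ground = 183 mm * 10000 / 1000 = 1830.0 m

1830.0 m


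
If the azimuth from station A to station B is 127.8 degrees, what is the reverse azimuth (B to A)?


back azimuth = (127.8 + 180) mod 360 = 307.8 degrees

307.8 degrees


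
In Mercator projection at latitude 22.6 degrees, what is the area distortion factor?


area_distortion = 1/cos^2(22.6) = 1.173

1.173


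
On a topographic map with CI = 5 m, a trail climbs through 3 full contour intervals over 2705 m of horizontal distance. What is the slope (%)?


elevation change = 3 * 5 = 15 m
slope = 15 / 2705 * 100 = 0.6%

0.6%


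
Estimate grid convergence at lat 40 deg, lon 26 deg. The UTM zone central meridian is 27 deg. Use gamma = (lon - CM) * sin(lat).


gamma = (26 - 27) * sin(40) = -1 * 0.642788 = -0.643 degrees

-0.643 degrees


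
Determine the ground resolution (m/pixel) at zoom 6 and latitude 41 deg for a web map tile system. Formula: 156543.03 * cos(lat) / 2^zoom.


res = 156543.03 * cos(41) / 2^6 = 156543.03 * 0.75470958 / 64 = 1846.01 m/pixel

1846.01 m/pixel


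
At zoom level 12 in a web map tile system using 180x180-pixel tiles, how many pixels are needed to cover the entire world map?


tiles per axis = 2^12 = 4096
total tiles = 4096^2 = 16777216
pixels per axis = 4096 * 180 = 737280
total pixels = 737280^2 = 543581798400

543581798400 pixels


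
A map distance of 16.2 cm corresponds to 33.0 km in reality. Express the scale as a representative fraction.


ground = 33.0 km = 3300000 cm; RF denominator = ground / map = 3300000 / 16.2 ≈ 203704; RF = 1:203704

1:203704


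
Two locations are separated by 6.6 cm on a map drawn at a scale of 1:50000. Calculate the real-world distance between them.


ground = 6.6 cm * 50000 / 100 = 3300.0 m = 3.3 km

3.3 km


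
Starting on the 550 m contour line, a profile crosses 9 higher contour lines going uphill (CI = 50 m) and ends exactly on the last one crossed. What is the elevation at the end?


elevation = 550 + 9 * 50 = 1000 m

1000 m


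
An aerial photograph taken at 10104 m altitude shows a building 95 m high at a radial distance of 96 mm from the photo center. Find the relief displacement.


d = h * r / H = 95 * 96 / 10104 = 0.9 mm

0.9 mm


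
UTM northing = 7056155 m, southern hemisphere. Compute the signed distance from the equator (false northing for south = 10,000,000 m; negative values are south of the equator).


For southern: actual = 7056155 - 10000000 = -2943845 m

-2943845 m


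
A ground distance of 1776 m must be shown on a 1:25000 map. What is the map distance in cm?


map_cm = 1776 * 100 / 25000 = 7.104 cm ≈ 7.1 cm

7.1 cm


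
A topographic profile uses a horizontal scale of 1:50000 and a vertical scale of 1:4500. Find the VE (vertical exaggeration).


VE = horizontal_scale / vertical_scale = 50000 / 4500 ≈ 11.1

11.1x


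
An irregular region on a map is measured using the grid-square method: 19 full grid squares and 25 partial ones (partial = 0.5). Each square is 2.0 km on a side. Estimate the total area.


effective squares = 19 + 25 * 0.5 = 31.5
area = 31.5 * 4.0 = 126.0 km^2

126.0 km^2


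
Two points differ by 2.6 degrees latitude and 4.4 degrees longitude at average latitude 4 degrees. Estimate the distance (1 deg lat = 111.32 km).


dlat_km = 2.6 * 111.32 = 289.432
dlon_km = 4.4 * 111.32 * cos(4) ≈ 488.615
dist = sqrt(289.432^2 + 488.615^2) ≈ 567.9 km

567.9 km


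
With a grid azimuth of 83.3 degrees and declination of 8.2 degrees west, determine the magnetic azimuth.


magnetic azimuth = grid azimuth - declination (east +ve)
mag_az = 83.3 - -8.2 = 91.5 degrees

91.5 degrees


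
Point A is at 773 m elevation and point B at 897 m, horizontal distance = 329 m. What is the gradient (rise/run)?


gradient = (897 - 773) / 329 = 124 / 329 = 0.3769

0.3769


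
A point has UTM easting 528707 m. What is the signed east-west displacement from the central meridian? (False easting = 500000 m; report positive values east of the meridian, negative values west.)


displacement = 528707 - 500000 = 28707 m

28707 m


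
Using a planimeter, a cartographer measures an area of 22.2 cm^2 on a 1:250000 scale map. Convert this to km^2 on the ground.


ground_area = 22.2 * (250000/100)^2 = 138750000.0 m^2 = 138.75 km^2

138.75 km^2


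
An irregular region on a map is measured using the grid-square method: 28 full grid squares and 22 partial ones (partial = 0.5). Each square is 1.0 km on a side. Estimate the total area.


effective squares = 28 + 22 * 0.5 = 39.0
area = 39.0 * 1.0 = 39.0 km^2

39.0 km^2


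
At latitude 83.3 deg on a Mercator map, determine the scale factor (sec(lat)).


SF = 1 / cos(83.3) = 1 / 0.116671 = 8.571

8.571


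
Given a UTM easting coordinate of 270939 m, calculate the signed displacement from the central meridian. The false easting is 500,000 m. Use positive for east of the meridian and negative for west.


displacement = 270939 - 500000 = -229061 m

-229061 m


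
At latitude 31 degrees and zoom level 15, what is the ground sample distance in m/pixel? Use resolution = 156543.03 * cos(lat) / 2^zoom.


res = 156543.03 * cos(31) / 2^15 = 156543.03 * 0.8571673 / 32768 = 4.09 m/pixel

4.09 m/pixel


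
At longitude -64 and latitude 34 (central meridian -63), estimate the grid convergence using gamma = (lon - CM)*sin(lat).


gamma = (-64 - -63) * sin(34) = -1 * 0.559193 = -0.559 degrees

-0.559 degrees


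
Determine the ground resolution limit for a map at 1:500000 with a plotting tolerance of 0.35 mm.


ground = 0.35 mm * 500000 / 1000 = 175.0 m

175.0 m


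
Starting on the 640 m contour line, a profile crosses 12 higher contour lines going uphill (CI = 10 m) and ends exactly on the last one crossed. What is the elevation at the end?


elevation = 640 + 12 * 10 = 760 m

760 m


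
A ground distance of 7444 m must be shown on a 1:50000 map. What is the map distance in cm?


map_cm = 7444 * 100 / 50000 = 14.888 cm ≈ 14.89 cm

14.89 cm


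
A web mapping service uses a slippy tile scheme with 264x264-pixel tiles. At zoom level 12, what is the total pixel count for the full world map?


tiles per axis = 2^12 = 4096
total tiles = 4096^2 = 16777216
pixels per axis = 4096 * 264 = 1081344
total pixels = 1081344^2 = 1169304846336

1169304846336 pixels


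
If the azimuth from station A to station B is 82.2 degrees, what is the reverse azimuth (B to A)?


back azimuth = (82.2 + 180) mod 360 = 262.2 degrees

262.2 degrees


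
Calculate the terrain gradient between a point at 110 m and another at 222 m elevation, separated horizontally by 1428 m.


gradient = (222 - 110) / 1428 = 112 / 1428 = 0.0784

0.0784


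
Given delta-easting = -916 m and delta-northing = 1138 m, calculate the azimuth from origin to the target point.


az = atan2(-916, 1138) = -38.8 deg
adjusted to 0-360: 321.2 degrees

321.2 degrees


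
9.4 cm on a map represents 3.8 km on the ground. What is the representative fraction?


ground = 3.8 km = 380000 cm; RF denominator = ground / map = 380000 / 9.4 ≈ 40426; RF = 1:40426

1:40426


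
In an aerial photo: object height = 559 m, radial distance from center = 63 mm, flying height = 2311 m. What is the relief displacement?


d = h * r / H = 559 * 63 / 2311 = 15.24 mm

15.24 mm


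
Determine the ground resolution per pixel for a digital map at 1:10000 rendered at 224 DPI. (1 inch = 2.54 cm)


pixel_cm = 2.54 / 224 ≈ 0.011339 cm
ground = pixel_cm * 10000 / 100 = 2.54 * 10000 / (224 * 100) = 25400 / 22400 ≈ 1.13 m

1.13 m


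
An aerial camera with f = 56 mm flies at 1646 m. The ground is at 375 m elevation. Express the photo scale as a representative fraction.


scale = f / (H - h) = 56 mm / 1271 m = 56 / 1271000 = 1:22696

1:22696


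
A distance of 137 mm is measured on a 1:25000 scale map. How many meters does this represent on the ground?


ground = 137 mm * 25000 / 1000 = 3425.0 m

3425.0 m


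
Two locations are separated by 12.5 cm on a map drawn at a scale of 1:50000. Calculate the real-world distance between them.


ground = 12.5 cm * 50000 / 100 = 6250.0 m = 6.25 km

6.25 km


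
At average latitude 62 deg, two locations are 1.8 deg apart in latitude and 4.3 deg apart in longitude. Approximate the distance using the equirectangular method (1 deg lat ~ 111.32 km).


dlat_km = 1.8 * 111.32 = 200.376
dlon_km = 4.3 * 111.32 * cos(62) ≈ 224.725
dist = sqrt(200.376^2 + 224.725^2) ≈ 301.1 km

301.1 km


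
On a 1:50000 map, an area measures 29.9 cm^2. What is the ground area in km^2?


ground_area = 29.9 * (50000/100)^2 = 7475000.0 m^2 = 7.475 km^2

7.475 km^2


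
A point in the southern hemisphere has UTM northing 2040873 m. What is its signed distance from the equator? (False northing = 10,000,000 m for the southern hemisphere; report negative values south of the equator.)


For southern: actual = 2040873 - 10000000 = -7959127 m

-7959127 m


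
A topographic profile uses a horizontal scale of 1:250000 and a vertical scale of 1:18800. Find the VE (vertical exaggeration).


VE = horizontal_scale / vertical_scale = 250000 / 18800 ≈ 13.3

13.3x


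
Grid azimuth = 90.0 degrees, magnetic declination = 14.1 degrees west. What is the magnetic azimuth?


magnetic azimuth = grid azimuth - declination (east +ve)
mag_az = 90.0 - -14.1 = 104.1 degrees

104.1 degrees


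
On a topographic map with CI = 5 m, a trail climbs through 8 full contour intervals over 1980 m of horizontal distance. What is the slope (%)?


elevation change = 8 * 5 = 40 m
slope = 40 / 1980 * 100 = 2.0%

2.0%


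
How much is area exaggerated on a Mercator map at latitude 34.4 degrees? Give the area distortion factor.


area_distortion = 1/cos^2(34.4) = 1.469

1.469


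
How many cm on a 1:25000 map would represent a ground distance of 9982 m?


map_cm = 9982 * 100 / 25000 = 39.928 cm ≈ 39.93 cm

39.93 cm


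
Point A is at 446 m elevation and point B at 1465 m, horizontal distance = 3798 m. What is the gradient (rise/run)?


gradient = (1465 - 446) / 3798 = 1019 / 3798 = 0.2683

0.2683


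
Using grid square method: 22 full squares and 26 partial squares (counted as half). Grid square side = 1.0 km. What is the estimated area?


effective squares = 22 + 26 * 0.5 = 35.0
area = 35.0 * 1.0 = 35.0 km^2

35.0 km^2


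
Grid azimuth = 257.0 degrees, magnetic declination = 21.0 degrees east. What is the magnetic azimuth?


magnetic azimuth = grid azimuth - declination (east +ve)
mag_az = 257.0 - 21.0 = 236.0 degrees

236.0 degrees


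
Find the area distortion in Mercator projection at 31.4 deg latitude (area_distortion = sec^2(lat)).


area_distortion = 1/cos^2(31.4) = 1.373

1.373


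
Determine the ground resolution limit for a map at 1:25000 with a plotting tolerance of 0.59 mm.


ground = 0.59 mm * 25000 / 1000 = 14.75 m

14.75 m


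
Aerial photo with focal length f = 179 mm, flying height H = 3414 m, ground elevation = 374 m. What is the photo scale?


scale = f / (H - h) = 179 mm / 3040 m = 179 / 3040000 = 1:16983

1:16983


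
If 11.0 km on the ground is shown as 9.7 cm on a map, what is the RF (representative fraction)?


ground = 11.0 km = 1100000 cm; RF denominator = ground / map = 1100000 / 9.7 ≈ 113402; RF = 1:113402

1:113402


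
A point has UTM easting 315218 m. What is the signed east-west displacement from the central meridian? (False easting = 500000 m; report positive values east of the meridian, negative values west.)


displacement = 315218 - 500000 = -184782 m

-184782 m


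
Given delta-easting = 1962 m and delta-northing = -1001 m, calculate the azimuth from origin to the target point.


az = atan2(1962, -1001) = 117.0 deg
adjusted to 0-360: 117.0 degrees

117.0 degrees


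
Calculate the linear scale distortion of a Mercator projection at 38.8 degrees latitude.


SF = 1 / cos(38.8) = 1 / 0.779338 = 1.283

1.283


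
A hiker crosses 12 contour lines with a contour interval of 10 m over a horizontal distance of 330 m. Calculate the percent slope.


elevation change = 12 * 10 = 120 m
slope = 120 / 330 * 100 = 36.4%

36.4%


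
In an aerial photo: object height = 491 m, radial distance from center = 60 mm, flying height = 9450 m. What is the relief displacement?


d = h * r / H = 491 * 60 / 9450 = 3.12 mm

3.12 mm


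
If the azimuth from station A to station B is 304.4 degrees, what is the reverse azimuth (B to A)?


back azimuth = (304.4 + 180) mod 360 = 124.4 degrees

124.4 degrees


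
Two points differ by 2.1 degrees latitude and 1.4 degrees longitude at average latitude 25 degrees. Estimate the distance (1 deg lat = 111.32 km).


dlat_km = 2.1 * 111.32 = 233.772
dlon_km = 1.4 * 111.32 * cos(25) ≈ 141.246
dist = sqrt(233.772^2 + 141.246^2) ≈ 273.1 km

273.1 km


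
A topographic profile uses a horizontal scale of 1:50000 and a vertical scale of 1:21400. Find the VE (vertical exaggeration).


VE = horizontal_scale / vertical_scale = 50000 / 21400 ≈ 2.3

2.3x


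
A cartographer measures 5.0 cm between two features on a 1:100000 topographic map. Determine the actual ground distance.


ground = 5.0 cm * 100000 / 100 = 5000.0 m = 5.0 km

5.0 km


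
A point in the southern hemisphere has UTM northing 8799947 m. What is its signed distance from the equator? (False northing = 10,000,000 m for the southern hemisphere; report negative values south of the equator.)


For southern: actual = 8799947 - 10000000 = -1200053 m

-1200053 m


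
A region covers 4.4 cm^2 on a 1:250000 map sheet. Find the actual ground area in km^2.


ground_area = 4.4 * (250000/100)^2 = 27500000.0 m^2 = 27.5 km^2

27.5 km^2


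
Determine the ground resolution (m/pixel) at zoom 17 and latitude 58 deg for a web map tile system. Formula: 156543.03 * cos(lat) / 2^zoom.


res = 156543.03 * cos(58) / 2^17 = 156543.03 * 0.52991926 / 131072 = 0.63 m/pixel

0.63 m/pixel


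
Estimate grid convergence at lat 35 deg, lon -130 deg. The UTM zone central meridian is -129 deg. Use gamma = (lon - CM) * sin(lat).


gamma = (-130 - -129) * sin(35) = -1 * 0.573576 = -0.574 degrees

-0.574 degrees


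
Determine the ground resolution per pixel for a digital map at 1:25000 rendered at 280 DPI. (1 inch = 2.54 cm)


pixel_cm = 2.54 / 280 ≈ 0.009071 cm
ground = pixel_cm * 25000 / 100 = 2.54 * 25000 / (280 * 100) = 63500 / 28000 ≈ 2.27 m

2.27 m


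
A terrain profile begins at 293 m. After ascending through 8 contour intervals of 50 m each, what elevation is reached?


elevation = 293 + 8 * 50 = 693 m

693 m


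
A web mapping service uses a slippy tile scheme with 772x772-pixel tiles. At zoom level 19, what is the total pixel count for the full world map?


tiles per axis = 2^19 = 524288
total tiles = 524288^2 = 274877906944
pixels per axis = 524288 * 772 = 404750336
total pixels = 404750336^2 = 163822834492112896

163822834492112896 pixels


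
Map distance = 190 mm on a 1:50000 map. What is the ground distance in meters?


ground = 190 mm * 50000 / 1000 = 9500.0 m

9500.0 m


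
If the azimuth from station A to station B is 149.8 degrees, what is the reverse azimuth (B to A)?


back azimuth = (149.8 + 180) mod 360 = 329.8 degrees

329.8 degrees


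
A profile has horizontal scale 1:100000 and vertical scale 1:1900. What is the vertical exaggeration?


VE = horizontal_scale / vertical_scale = 100000 / 1900 ≈ 52.6

52.6x


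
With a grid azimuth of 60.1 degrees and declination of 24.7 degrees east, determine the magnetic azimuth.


magnetic azimuth = grid azimuth - declination (east +ve)
mag_az = 60.1 - 24.7 = 35.4 degrees

35.4 degrees


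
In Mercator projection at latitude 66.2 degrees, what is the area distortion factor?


area_distortion = 1/cos^2(66.2) = 6.141

6.141


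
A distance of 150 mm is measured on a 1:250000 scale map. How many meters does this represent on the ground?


ground = 150 mm * 250000 / 1000 = 37500.0 m

37500.0 m


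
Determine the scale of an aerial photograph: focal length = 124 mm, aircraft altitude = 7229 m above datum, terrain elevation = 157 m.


scale = f / (H - h) = 124 mm / 7072 m = 124 / 7072000 = 1:57032

1:57032


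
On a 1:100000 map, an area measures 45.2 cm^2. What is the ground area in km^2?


ground_area = 45.2 * (100000/100)^2 = 45200000.0 m^2 = 45.2 km^2

45.2 km^2


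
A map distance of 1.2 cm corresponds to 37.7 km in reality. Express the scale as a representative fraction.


ground = 37.7 km = 3770000 cm; RF denominator = ground / map = 3770000 / 1.2 ≈ 3141667; RF = 1:3141667

1:3141667


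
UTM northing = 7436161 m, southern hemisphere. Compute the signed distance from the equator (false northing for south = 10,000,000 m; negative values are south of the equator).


For southern: actual = 7436161 - 10000000 = -2563839 m

-2563839 m


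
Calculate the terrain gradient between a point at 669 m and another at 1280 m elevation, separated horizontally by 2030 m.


gradient = (1280 - 669) / 2030 = 611 / 2030 = 0.301

0.301


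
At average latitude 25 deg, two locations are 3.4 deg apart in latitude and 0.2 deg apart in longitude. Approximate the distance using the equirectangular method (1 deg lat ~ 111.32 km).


dlat_km = 3.4 * 111.32 = 378.488
dlon_km = 0.2 * 111.32 * cos(25) ≈ 20.178
dist = sqrt(378.488^2 + 20.178^2) ≈ 379.0 km

379.0 km


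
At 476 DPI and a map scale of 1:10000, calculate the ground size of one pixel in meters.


pixel_cm = 2.54 / 476 ≈ 0.005336 cm
ground = pixel_cm * 10000 / 100 = 2.54 * 10000 / (476 * 100) = 25400 / 47600 ≈ 0.53 m

0.53 m


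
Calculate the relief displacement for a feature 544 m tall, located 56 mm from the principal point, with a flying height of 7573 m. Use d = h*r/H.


d = h * r / H = 544 * 56 / 7573 = 4.02 mm

4.02 mm


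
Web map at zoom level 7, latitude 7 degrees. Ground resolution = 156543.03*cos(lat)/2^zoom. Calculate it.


res = 156543.03 * cos(7) / 2^7 = 156543.03 * 0.99254615 / 128 = 1213.88 m/pixel

1213.88 m/pixel


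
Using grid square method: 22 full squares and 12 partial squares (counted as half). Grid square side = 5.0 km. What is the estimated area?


effective squares = 22 + 12 * 0.5 = 28.0
area = 28.0 * 25.0 = 700.0 km^2

700.0 km^2


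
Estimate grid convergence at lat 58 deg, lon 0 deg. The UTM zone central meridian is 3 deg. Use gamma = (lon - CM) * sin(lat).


gamma = (0 - 3) * sin(58) = -3 * 0.848048 = -2.544 degrees

-2.544 degrees


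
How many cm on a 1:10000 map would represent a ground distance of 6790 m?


map_cm = 6790 * 100 / 10000 = 67.9 cm

67.9 cm


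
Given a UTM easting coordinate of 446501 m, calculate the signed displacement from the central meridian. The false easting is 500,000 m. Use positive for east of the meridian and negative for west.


displacement = 446501 - 500000 = -53499 m

-53499 m


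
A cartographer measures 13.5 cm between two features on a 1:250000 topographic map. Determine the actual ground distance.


ground = 13.5 cm * 250000 / 100 = 33750.0 m = 33.75 km

33.75 km


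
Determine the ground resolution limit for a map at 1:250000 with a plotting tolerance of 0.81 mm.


ground = 0.81 mm * 250000 / 1000 = 202.5 m

202.5 m


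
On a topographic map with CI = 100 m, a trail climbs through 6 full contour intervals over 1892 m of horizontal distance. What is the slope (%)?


elevation change = 6 * 100 = 600 m
slope = 600 / 1892 * 100 = 31.7%

31.7%


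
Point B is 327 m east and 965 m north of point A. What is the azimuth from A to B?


az = atan2(327, 965) = 18.7 deg
adjusted to 0-360: 18.7 degrees

18.7 degrees


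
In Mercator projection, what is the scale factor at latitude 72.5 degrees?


SF = 1 / cos(72.5) = 1 / 0.300706 = 3.326

3.326


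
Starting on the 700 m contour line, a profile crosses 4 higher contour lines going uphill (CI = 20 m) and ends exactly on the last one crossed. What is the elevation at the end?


elevation = 700 + 4 * 20 = 780 m

780 m


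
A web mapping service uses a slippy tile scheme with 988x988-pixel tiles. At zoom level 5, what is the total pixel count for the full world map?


tiles per axis = 2^5 = 32
total tiles = 32^2 = 1024
pixels per axis = 32 * 988 = 31616
total pixels = 31616^2 = 999571456

999571456 pixels


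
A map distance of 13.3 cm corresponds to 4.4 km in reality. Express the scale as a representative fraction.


ground = 4.4 km = 440000 cm; RF denominator = ground / map = 440000 / 13.3 ≈ 33083; RF = 1:33083

1:33083


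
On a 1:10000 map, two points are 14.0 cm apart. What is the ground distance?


ground = 14.0 cm * 10000 / 100 = 1400.0 m = 1.4 km

1.4 km


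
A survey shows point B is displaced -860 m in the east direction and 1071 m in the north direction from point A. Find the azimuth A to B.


az = atan2(-860, 1071) = -38.8 deg
adjusted to 0-360: 321.2 degrees

321.2 degrees


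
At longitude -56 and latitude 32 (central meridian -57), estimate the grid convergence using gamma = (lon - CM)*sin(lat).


gamma = (-56 - -57) * sin(32) = 1 * 0.529919 = 0.53 degrees

0.53 degrees


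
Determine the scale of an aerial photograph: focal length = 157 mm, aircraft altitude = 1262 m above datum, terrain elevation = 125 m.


scale = f / (H - h) = 157 mm / 1137 m = 157 / 1137000 = 1:7242

1:7242


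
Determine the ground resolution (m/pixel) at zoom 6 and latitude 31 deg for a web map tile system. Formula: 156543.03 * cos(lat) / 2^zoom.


res = 156543.03 * cos(31) / 2^6 = 156543.03 * 0.8571673 / 64 = 2096.62 m/pixel

2096.62 m/pixel


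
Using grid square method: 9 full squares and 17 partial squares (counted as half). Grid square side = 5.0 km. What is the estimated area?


effective squares = 9 + 17 * 0.5 = 17.5
area = 17.5 * 25.0 = 437.5 km^2

437.5 km^2


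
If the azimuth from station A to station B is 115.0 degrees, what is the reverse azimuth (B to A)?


back azimuth = (115.0 + 180) mod 360 = 295.0 degrees

295.0 degrees


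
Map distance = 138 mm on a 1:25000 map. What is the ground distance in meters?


ground = 138 mm * 25000 / 1000 = 3450.0 m

3450.0 m


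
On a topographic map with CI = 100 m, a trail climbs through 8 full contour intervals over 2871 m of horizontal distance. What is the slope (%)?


elevation change = 8 * 100 = 800 m
slope = 800 / 2871 * 100 = 27.9%

27.9%


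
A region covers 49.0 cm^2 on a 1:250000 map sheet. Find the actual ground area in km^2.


ground_area = 49.0 * (250000/100)^2 = 306250000.0 m^2 = 306.25 km^2

306.25 km^2


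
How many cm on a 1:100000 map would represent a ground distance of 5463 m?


map_cm = 5463 * 100 / 100000 = 5.463 cm ≈ 5.46 cm

5.46 cm


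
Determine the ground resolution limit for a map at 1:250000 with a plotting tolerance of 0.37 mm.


ground = 0.37 mm * 250000 / 1000 = 92.5 m

92.5 m


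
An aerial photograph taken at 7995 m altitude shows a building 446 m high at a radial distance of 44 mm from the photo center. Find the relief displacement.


d = h * r / H = 446 * 44 / 7995 = 2.45 mm

2.45 mm


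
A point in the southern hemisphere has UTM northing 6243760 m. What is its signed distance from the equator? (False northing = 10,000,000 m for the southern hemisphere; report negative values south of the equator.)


For southern: actual = 6243760 - 10000000 = -3756240 m

-3756240 m


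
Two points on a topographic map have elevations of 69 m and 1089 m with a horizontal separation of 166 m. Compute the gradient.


gradient = (1089 - 69) / 166 = 1020 / 166 = 6.1446

6.1446


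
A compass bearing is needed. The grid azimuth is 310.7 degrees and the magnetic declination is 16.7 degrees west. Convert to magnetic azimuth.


magnetic azimuth = grid azimuth - declination (east +ve)
mag_az = 310.7 - -16.7 = 327.4 degrees

327.4 degrees


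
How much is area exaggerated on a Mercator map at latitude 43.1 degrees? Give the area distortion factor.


area_distortion = 1/cos^2(43.1) = 1.876

1.876


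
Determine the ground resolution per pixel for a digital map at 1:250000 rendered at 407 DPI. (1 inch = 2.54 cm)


pixel_cm = 2.54 / 407 ≈ 0.006241 cm
ground = pixel_cm * 250000 / 100 = 2.54 * 250000 / (407 * 100) = 635000 / 40700 ≈ 15.6 m

15.6 m


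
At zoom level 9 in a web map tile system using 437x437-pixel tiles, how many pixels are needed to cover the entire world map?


tiles per axis = 2^9 = 512
total tiles = 512^2 = 262144
pixels per axis = 512 * 437 = 223744
total pixels = 223744^2 = 50061377536

50061377536 pixels


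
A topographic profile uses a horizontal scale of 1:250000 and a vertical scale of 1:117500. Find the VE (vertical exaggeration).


VE = horizontal_scale / vertical_scale = 250000 / 117500 ≈ 2.1

2.1x


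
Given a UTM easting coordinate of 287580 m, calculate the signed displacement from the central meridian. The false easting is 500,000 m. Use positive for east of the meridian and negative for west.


displacement = 287580 - 500000 = -212420 m

-212420 m


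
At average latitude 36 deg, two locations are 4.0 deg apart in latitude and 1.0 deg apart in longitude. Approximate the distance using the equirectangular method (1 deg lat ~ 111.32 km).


dlat_km = 4.0 * 111.32 = 445.28
dlon_km = 1.0 * 111.32 * cos(36) ≈ 90.06
dist = sqrt(445.28^2 + 90.06^2) ≈ 454.3 km

454.3 km


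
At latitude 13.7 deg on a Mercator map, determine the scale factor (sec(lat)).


SF = 1 / cos(13.7) = 1 / 0.971549 = 1.029

1.029


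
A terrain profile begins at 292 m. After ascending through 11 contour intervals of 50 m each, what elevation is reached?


elevation = 292 + 11 * 50 = 842 m

842 m


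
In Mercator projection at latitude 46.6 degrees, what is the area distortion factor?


area_distortion = 1/cos^2(46.6) = 2.118

2.118


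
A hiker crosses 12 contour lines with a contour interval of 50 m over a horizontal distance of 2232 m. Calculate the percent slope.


elevation change = 12 * 50 = 600 m
slope = 600 / 2232 * 100 = 26.9%

26.9%


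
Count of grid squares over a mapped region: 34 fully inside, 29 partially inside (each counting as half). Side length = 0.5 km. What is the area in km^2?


effective squares = 34 + 29 * 0.5 = 48.5
area = 48.5 * 0.25 = 12.125 km^2

12.125 km^2


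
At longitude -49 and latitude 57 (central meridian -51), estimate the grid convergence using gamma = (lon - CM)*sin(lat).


gamma = (-49 - -51) * sin(57) = 2 * 0.838671 = 1.677 degrees

1.677 degrees


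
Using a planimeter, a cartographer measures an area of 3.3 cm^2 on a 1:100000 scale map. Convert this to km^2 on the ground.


ground_area = 3.3 * (100000/100)^2 = 3300000.0 m^2 = 3.3 km^2

3.3 km^2


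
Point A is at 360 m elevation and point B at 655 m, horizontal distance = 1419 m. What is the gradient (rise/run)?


gradient = (655 - 360) / 1419 = 295 / 1419 = 0.2079

0.2079


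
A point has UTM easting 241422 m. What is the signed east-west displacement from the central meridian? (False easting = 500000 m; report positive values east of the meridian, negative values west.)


displacement = 241422 - 500000 = -258578 m

-258578 m


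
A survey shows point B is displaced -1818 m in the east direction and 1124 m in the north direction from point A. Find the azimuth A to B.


az = atan2(-1818, 1124) = -58.3 deg
adjusted to 0-360: 301.7 degrees

301.7 degrees


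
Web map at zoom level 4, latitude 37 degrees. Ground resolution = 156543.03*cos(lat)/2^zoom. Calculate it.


res = 156543.03 * cos(37) / 2^4 = 156543.03 * 0.79863551 / 16 = 7813.8 m/pixel

7813.8 m/pixel


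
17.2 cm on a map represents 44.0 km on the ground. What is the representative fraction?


ground = 44.0 km = 4400000 cm; RF denominator = ground / map = 4400000 / 17.2 ≈ 255814; RF = 1:255814

1:255814


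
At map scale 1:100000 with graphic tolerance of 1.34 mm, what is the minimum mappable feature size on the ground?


ground = 1.34 mm * 100000 / 1000 = 134.0 m

134.0 m


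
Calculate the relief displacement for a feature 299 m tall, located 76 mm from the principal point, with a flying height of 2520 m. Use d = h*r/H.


d = h * r / H = 299 * 76 / 2520 = 9.02 mm

9.02 mm


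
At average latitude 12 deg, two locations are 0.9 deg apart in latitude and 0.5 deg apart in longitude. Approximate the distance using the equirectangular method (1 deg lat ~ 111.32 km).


dlat_km = 0.9 * 111.32 = 100.188
dlon_km = 0.5 * 111.32 * cos(12) ≈ 54.444
dist = sqrt(100.188^2 + 54.444^2) ≈ 114.0 km

114.0 km


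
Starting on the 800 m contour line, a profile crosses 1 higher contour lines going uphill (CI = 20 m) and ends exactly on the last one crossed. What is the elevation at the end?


elevation = 800 + 1 * 20 = 820 m

820 m


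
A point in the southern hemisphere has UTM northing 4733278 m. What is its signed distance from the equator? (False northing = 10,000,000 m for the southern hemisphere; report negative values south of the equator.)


For southern: actual = 4733278 - 10000000 = -5266722 m

-5266722 m


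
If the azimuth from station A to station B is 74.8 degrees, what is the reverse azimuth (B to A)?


back azimuth = (74.8 + 180) mod 360 = 254.8 degrees

254.8 degrees


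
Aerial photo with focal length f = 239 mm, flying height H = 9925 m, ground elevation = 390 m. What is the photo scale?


scale = f / (H - h) = 239 mm / 9535 m = 239 / 9535000 = 1:39895

1:39895


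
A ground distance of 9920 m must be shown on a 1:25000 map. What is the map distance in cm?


map_cm = 9920 * 100 / 25000 = 39.68 cm

39.68 cm


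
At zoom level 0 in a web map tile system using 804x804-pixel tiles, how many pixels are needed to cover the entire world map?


tiles per axis = 2^0 = 1
total tiles = 1^2 = 1
pixels per axis = 1 * 804 = 804
total pixels = 804^2 = 646416

646416 pixels


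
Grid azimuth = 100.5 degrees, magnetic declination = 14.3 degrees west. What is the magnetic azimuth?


magnetic azimuth = grid azimuth - declination (east +ve)
mag_az = 100.5 - -14.3 = 114.8 degrees

114.8 degrees


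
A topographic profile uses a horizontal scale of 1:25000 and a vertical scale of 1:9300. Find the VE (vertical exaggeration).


VE = horizontal_scale / vertical_scale = 25000 / 9300 ≈ 2.7

2.7x


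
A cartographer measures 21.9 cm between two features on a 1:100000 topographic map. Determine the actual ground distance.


ground = 21.9 cm * 100000 / 100 = 21900.0 m = 21.9 km

21.9 km
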